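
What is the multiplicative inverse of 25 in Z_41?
Since 41 is prime, by Fermat 25^(-1) ≡ 25^{39} ≡ 23 mod 41. Verify: 25 × 23 = 575 ≡ 1 mod 41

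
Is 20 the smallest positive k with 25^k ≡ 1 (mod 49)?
Powers of 25 mod 49: 25^1≡25, 25^2≡37, 25^3≡43, 25^4≡46, 25^5≡23, 25^6≡36, 25^7≡18, 25^8≡9, 25^9≡29, 25^10≡39, 25^11≡44, 25^12≡22, 25^13≡11, 25^14≡30, 25^15≡15, 25^16≡32, 25^17≡16, 25^18≡8, 25^19≡4, 25^20≡2, 25^21≡1. 25^20≡2≢1, so ord ≠ 20. No, the actual order is 21.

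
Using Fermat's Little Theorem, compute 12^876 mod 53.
By Fermat: 12^{52} ≡ 1 (mod 53). 876 ≡ 44 (mod 52). So 12^{876} ≡ 12^{44} ≡ 16 (mod 53)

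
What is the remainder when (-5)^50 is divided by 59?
By repeated squaring (mod 59): (-5)^{1}≡54, (-5)^{2}≡25, (-5)^{4}≡35, (-5)^{8}≡45, (-5)^{16}≡19, (-5)^{32}≡7. Then (-5)^{50} = (-5)^{32+16+2} ≡ 7 × 19 × 25 ≡ 21 (mod 59)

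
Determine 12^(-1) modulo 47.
Since 47 is prime, by Fermat 12^(-1) ≡ 12^{45} ≡ 4 (mod 47). Verify: 12 × 4 = 48 ≡ 1 (mod 47)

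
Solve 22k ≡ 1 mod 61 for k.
Since 61 is prime, by Fermat 22^(-1) ≡ 22^{59} ≡ 25 mod 61. Verify: 22 × 25 = 550 ≡ 1 mod 61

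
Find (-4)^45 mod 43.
Using Fermat: (-4)^{42} ≡ 1 mod 43. 45 ≡ 3 mod 42. So (-4)^{45} ≡ (-4)^{3} ≡ 22 mod 43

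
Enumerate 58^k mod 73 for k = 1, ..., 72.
58^1, 58^2, ..., 58^{72} mod 73: [58, 6, 56, 36, 44, 70, 45, 55, 51, 38, 14, 9, 11, 54, 66, 32, 31, 46, 40, 57, 21, 50, 53, 8, 26, 48, 10, 69, 60, 49, 68, 2, 43, 12, 39, 72, 15, 67, 17, 37, 29, 3, 28, 18, 22, 35, 59, 64, 62, 19, 7, 41, 42, 27, 33, 16, 52, 23, 20, 65, 47, 25, 63, 4, 13, 24, 5, 71, 30, 61, 34, 1]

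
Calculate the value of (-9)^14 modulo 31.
By repeated squaring (mod 31): (-9)^{1}≡22, (-9)^{2}≡19, (-9)^{4}≡20, (-9)^{8}≡28. Then (-9)^{14} = (-9)^{8+4+2} ≡ 28 × 20 × 19 ≡ 7 (mod 31)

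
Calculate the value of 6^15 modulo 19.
By repeated squaring mod 19: 6^{1}≡6, 6^{2}≡17, 6^{4}≡4, 6^{8}≡16. Then 6^{15} = 6^{8+4+2+1} ≡ 16 × 4 × 17 × 6 ≡ 11 mod 19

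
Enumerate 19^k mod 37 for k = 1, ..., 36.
19^1, 19^2, ..., 19^{36} mod 37: [19, 28, 14, 7, 22, 11, 24, 12, 6, 3, 20, 10, 5, 21, 29, 33, 35, 36, 18, 9, 23, 30, 15, 26, 13, 25, 31, 34, 17, 27, 32, 16, 8, 4, 2, 1]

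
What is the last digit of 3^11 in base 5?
Using Fermat: 3^{4} ≡ 1 (mod 5). 11 ≡ 3 (mod 4). So 3^{11} ≡ 3^{3} ≡ 2 (mod 5)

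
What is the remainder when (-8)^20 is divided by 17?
Using Fermat: (-8)^{16} ≡ 1 mod 17. 20 ≡ 4 mod 16. So (-8)^{20} ≡ (-8)^{4} ≡ 16 mod 17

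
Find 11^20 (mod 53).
By repeated squaring (mod 53): 11^{1}≡11, 11^{2}≡15, 11^{4}≡13, 11^{8}≡10, 11^{16}≡47. Then 11^{20} = 11^{16+4} ≡ 47 × 13 ≡ 28 (mod 53)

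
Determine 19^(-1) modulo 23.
Since 23 is prime, by Fermat 19^(-1) ≡ 19^{21} ≡ 17 (mod 23). Verify: 19 × 17 = 323 ≡ 1 (mod 23)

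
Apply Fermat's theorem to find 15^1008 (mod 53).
By Fermat: 15^{52} ≡ 1 (mod 53). 1008 ≡ 20 (mod 52). So 15^{1008} ≡ 15^{20} ≡ 42 (mod 53)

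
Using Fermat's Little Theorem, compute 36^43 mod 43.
By Fermat: 36^{42} ≡ 1 mod 43. So 36^{43} = 36^{42} · 36^{1} ≡ 36^{1} ≡ 36 mod 43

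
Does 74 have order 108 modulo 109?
74^{54} ≡ 1 mod 109 and 54 < 108, so ord_109(74) = 54 ≠ 108 and 74 is not a primitive root.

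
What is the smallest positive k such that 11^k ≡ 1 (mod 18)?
Powers of 11 mod 18: 11^1≡11, 11^2≡13, 11^3≡17, 11^4≡7, 11^5≡5, 11^6≡1. ord_18(11) = 6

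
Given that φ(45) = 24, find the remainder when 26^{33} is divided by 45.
By Euler: 26^{24} ≡ 1 mod 45 since gcd(26, 45) = 1. 33 = 1×24 + 9. So 26^{33} ≡ 26^{9} ≡ 26 mod 45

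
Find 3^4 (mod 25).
3^{4} = 81 ≡ 6 (mod 25)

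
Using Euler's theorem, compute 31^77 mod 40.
By Euler: 31^{16} ≡ 1 mod 40 since gcd(31, 40) = 1. 77 = 4×16 + 13. So 31^{77} ≡ 31^{13} ≡ 31 mod 40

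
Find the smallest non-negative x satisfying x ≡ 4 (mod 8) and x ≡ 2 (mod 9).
M = 8 × 9 = 72. M₁ = 9, y₁ ≡ 1 (mod 8). M₂ = 8, y₂ ≡ 8 (mod 9). x = 4×9×1 + 2×8×8 ≡ 20 (mod 72)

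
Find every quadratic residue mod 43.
QRs mod 43: {1, 4, 6, 9, 10, 11, 13, 14, 15, 16, 17, 21, 23, 24, 25, 31, 35, 36, 38, 40, 41}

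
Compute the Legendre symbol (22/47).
(22/47) = 22^{23} mod 47 = -1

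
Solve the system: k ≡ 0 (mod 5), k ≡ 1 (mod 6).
M = 5 × 6 = 30. M₁ = 6, y₁ ≡ 1 (mod 5). M₂ = 5, y₂ ≡ 5 (mod 6). k = 0×6×1 + 1×5×5 ≡ 25 (mod 30)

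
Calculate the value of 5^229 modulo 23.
Using Fermat: 5^{22} ≡ 1 (mod 23). 229 ≡ 9 (mod 22). So 5^{229} ≡ 5^{9} ≡ 11 (mod 23)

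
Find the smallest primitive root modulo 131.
g = 2. For each prime q|130: 2^{65}≡130, 2^{26}≡53, 2^{10}≡107, none ≡ 1, so ord_131(2) = 130 and 2 is a primitive root.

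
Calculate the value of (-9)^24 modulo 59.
By repeated squaring (mod 59): (-9)^{1}≡50, (-9)^{2}≡22, (-9)^{4}≡12, (-9)^{8}≡26, (-9)^{16}≡27. Then (-9)^{24} = (-9)^{16+8} ≡ 27 × 26 ≡ 53 (mod 59)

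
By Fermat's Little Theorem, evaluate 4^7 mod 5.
By Fermat: 4^{4} ≡ 1 mod 5. So 4^{7} = 4^{4} · 4^{3} ≡ 4^{3} ≡ 4 mod 5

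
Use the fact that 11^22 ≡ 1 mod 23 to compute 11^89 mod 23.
By Fermat: 11^{22} ≡ 1 mod 23. 89 = 4×22 + 1. So 11^{89} ≡ 11^{1} ≡ 11 mod 23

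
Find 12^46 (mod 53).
By repeated squaring (mod 53): 12^{1}≡12, 12^{2}≡38, 12^{4}≡13, 12^{8}≡10, 12^{16}≡47, 12^{32}≡36. Then 12^{46} = 12^{32+8+4+2} ≡ 36 × 10 × 13 × 38 ≡ 25 (mod 53)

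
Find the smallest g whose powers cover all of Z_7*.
g = 3. For each prime q|6: 3^{3}≡6, 3^{2}≡2, none ≡ 1, so ord_7(3) = 6 and 3 is a primitive root.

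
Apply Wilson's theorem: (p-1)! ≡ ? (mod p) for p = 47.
By Wilson's theorem, (46)! ≡ -1 ≡ 46 (mod 47)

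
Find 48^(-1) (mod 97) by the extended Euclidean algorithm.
Extended GCD: 48(-2) + 97(1) = 1. So 48^(-1) ≡ -2 ≡ 95 (mod 97). Verify: 48 × 95 = 4560 ≡ 1 (mod 97)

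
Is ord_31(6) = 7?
Powers of 6 mod 31: 6^1≡6, 6^2≡5, 6^3≡30, 6^4≡25, 6^5≡26, 6^6≡1. Already 6^6≡1, so the order is 6 < 7. No, the actual order is 6.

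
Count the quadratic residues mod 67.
For prime 67, there are (p-1)/2 = (67-1)/2 = 33 quadratic residues (excluding 0).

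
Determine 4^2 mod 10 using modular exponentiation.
4^{2} = 16 ≡ 6 (mod 10)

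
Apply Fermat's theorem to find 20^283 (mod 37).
By Fermat: 20^{36} ≡ 1 (mod 37). 283 ≡ 31 (mod 36). So 20^{283} ≡ 20^{31} ≡ 35 (mod 37)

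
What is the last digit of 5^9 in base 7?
Using Fermat: 5^{6} ≡ 1 (mod 7). 9 ≡ 3 (mod 6). So 5^{9} ≡ 5^{3} ≡ 6 (mod 7)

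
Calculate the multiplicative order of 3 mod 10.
Powers of 3 mod 10: 3^1≡3, 3^2≡9, 3^3≡7, 3^4≡1. ord_10(3) = 4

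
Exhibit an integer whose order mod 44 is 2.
43 has order 2 mod 44 since 43^{2} ≡ 1 mod 44 and no smaller power works.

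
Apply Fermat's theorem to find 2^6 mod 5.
By Fermat: 2^{4} ≡ 1 mod 5. So 2^{6} = 2^{4} · 2^{2} ≡ 2^{2} ≡ 4 mod 5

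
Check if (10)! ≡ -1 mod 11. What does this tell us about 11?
(10)! mod 11 = 10. Since this equals -1 mod 11, Wilson confirms 11 is prime.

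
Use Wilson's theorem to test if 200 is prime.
(199)! mod 200 = 0. Since 0 ≢ -1 (mod 200), 200 is not prime.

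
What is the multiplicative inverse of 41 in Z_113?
Since 113 is prime, by Fermat 41^(-1) ≡ 41^{111} ≡ 102 (mod 113). Verify: 41 × 102 = 4182 ≡ 1 (mod 113)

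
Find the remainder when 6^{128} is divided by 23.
By Fermat: 6^{22} ≡ 1 (mod 23). 128 = 5×22 + 18. So 6^{128} ≡ 6^{18} ≡ 3 (mod 23)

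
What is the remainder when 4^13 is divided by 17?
By repeated squaring mod 17: 4^{1}≡4, 4^{2}≡16, 4^{4}≡1, 4^{8}≡1. Then 4^{13} = 4^{8+4+1} ≡ 1 × 1 × 4 ≡ 4 mod 17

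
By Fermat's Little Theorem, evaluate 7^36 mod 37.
By Fermat's Little Theorem, 7^{36} ≡ 1 mod 37 since 37 is prime and gcd(7, 37) = 1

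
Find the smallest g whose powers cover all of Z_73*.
g = 5. For each prime q|72: 5^{36}≡72, 5^{24}≡8, none ≡ 1, so ord_73(5) = 72 and 5 is a primitive root.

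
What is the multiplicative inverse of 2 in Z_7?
Since 7 is prime, by Fermat 2^(-1) ≡ 2^{5} ≡ 4 mod 7. Verify: 2 × 4 = 8 ≡ 1 mod 7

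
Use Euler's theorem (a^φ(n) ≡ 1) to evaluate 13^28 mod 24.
By Euler: 13^{8} ≡ 1 mod 24 since gcd(13, 24) = 1. 28 = 3×8 + 4. So 13^{28} ≡ 13^{4} ≡ 1 mod 24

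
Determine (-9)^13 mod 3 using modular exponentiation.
By repeated squaring mod 3: (-9)^{1}≡0, (-9)^{2}≡0, (-9)^{4}≡0, (-9)^{8}≡0. Then (-9)^{13} = (-9)^{8+4+1} ≡ 0 × 0 × 0 ≡ 0 mod 3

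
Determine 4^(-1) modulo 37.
Since 37 is prime, by Fermat 4^(-1) ≡ 4^{35} ≡ 28 (mod 37). Verify: 4 × 28 = 112 ≡ 1 (mod 37)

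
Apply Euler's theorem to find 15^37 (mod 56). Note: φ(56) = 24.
By Euler: 15^{24} ≡ 1 (mod 56) since gcd(15, 56) = 1. 37 = 1×24 + 13. So 15^{37} ≡ 15^{13} ≡ 15 (mod 56)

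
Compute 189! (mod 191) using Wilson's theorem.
(190)! = (189)! × (190) ≡ -1 (mod 191). So (189)! ≡ -1 × (190)^(-1) ≡ (-1)×(-1) = 1 (mod 191)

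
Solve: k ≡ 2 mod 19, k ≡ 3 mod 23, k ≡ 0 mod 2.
M = 19 × 23 × 2 = 874. M₁ = 46, y₁ ≡ 12 mod 19. M₂ = 38, y₂ ≡ 20 mod 23. M₃ = 437, y₃ ≡ 1 mod 2. k = 2×46×12 + 3×38×20 + 0×437×1 ≡ 762 mod 874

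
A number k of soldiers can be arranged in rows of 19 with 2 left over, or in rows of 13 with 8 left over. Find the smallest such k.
M = 19 × 13 = 247. M₁ = 13, y₁ ≡ 3 (mod 19). M₂ = 19, y₂ ≡ 11 (mod 13). k = 2×13×3 + 8×19×11 ≡ 21 (mod 247)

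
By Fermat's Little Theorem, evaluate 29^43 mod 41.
By Fermat: 29^{40} ≡ 1 mod 41. So 29^{43} = 29^{40} · 29^{3} ≡ 29^{3} ≡ 35 mod 41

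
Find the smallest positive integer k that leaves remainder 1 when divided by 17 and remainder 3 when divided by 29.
M = 17 × 29 = 493. M₁ = 29, y₁ ≡ 10 (mod 17). M₂ = 17, y₂ ≡ 12 (mod 29). k = 1×29×10 + 3×17×12 ≡ 409 (mod 493)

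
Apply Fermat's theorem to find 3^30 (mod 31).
By Fermat's Little Theorem, 3^{30} ≡ 1 (mod 31) since 31 is prime and gcd(3, 31) = 1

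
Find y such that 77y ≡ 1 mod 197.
Since 197 is prime, by Fermat 77^(-1) ≡ 77^{195} ≡ 87 mod 197. Verify: 77 × 87 = 6699 ≡ 1 mod 197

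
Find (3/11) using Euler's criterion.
(3/11) = 3^{5} mod 11 = 1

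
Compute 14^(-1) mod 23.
Since 23 is prime, by Fermat 14^(-1) ≡ 14^{21} ≡ 5 mod 23. Verify: 14 × 5 = 70 ≡ 1 mod 23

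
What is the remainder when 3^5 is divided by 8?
By repeated squaring mod 8: 3^{1}≡3, 3^{2}≡1, 3^{4}≡1. Then 3^{5} = 3^{4+1} ≡ 1 × 3 ≡ 3 mod 8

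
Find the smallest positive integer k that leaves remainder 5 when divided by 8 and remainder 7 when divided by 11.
M = 8 × 11 = 88. M₁ = 11, y₁ ≡ 3 (mod 8). M₂ = 8, y₂ ≡ 7 (mod 11). k = 5×11×3 + 7×8×7 ≡ 29 (mod 88)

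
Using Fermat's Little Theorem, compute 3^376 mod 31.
By Fermat: 3^{30} ≡ 1 mod 31. 376 ≡ 16 mod 30. So 3^{376} ≡ 3^{16} ≡ 28 mod 31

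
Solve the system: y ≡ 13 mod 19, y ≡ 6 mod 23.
M = 19 × 23 = 437. M₁ = 23, y₁ ≡ 5 mod 19. M₂ = 19, y₂ ≡ 17 mod 23. y = 13×23×5 + 6×19×17 ≡ 374 mod 437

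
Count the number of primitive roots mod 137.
Number of primitive roots mod 137 = φ(p-1) = φ(136) = 64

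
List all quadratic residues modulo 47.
Quadratic residues modulo 47: {1, 2, 3, 4, 6, 7, 8, 9, 12, 14, 16, 17, 18, 21, 24, 25, 27, 28, 32, 34, 36, 37, 42}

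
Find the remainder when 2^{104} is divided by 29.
By Fermat: 2^{28} ≡ 1 mod 29. 104 = 3×28 + 20. So 2^{104} ≡ 2^{20} ≡ 23 mod 29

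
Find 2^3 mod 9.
2^{3} = 8 ≡ 8 mod 9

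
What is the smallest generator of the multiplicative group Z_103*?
g = 5. Powers: [5, 25, 22, 7, 35, 72, 51, 49, 39, ...] generates all 102 non-zero residues.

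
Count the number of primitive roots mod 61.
Number of primitive roots mod 61 = φ(p-1) = φ(60) = 16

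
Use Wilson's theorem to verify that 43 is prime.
(42)! mod 43 = 42. Since this equals -1 mod 43, Wilson confirms 43 is prime.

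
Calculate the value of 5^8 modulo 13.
By repeated squaring (mod 13): 5^{1}≡5, 5^{2}≡12, 5^{4}≡1, 5^{8}≡1. So 5^{8} ≡ 1 (mod 13)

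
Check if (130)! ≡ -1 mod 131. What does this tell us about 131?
(130)! mod 131 = 130. Since this equals -1 mod 131, Wilson confirms 131 is prime.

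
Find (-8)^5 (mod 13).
By repeated squaring (mod 13): (-8)^{1}≡5, (-8)^{2}≡12, (-8)^{4}≡1. Then (-8)^{5} = (-8)^{4+1} ≡ 1 × 5 ≡ 5 (mod 13)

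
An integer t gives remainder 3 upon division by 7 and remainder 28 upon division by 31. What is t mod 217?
M = 7 × 31 = 217. M₁ = 31, y₁ ≡ 5 mod 7. M₂ = 7, y₂ ≡ 9 mod 31. t = 3×31×5 + 28×7×9 ≡ 59 mod 217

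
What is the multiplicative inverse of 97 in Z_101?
Since 101 is prime, by Fermat 97^(-1) ≡ 97^{99} ≡ 25 mod 101. Verify: 97 × 25 = 2425 ≡ 1 mod 101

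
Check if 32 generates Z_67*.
ord_67(32) divides 66. For each prime q|66: 32^{33}≡66, 32^{22}≡29, 32^{6}≡25, none ≡ 1. So 32 has order 66 and is a primitive root mod 67.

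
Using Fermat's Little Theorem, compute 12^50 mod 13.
By Fermat: 12^{12} ≡ 1 mod 13. 50 = 4×12 + 2. So 12^{50} ≡ 12^{2} ≡ 1 mod 13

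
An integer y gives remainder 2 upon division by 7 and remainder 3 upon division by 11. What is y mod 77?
M = 7 × 11 = 77. M₁ = 11, y₁ ≡ 2 mod 7. M₂ = 7, y₂ ≡ 8 mod 11. y = 2×11×2 + 3×7×8 ≡ 58 mod 77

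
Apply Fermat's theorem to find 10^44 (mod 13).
By Fermat: 10^{12} ≡ 1 (mod 13). 44 = 3×12 + 8. So 10^{44} ≡ 10^{8} ≡ 9 (mod 13)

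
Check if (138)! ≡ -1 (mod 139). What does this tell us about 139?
(138)! mod 139 = 138. Since this equals -1 (mod 139), Wilson confirms 139 is prime.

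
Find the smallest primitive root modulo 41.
g = 6. For each prime q|40: 6^{20}≡40, 6^{8}≡10, none ≡ 1, so ord_41(6) = 40 and 6 is a primitive root.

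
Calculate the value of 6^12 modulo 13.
Using Fermat: 6^{12} ≡ 1 mod 13. 12 ≡ 0 mod 12. So 6^{12} ≡ 6^{0} ≡ 1 mod 13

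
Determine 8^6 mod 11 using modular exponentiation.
By repeated squaring mod 11: 8^{1}≡8, 8^{2}≡9, 8^{4}≡4. Then 8^{6} = 8^{4+2} ≡ 4 × 9 ≡ 3 mod 11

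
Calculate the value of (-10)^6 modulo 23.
By repeated squaring mod 23: (-10)^{1}≡13, (-10)^{2}≡8, (-10)^{4}≡18. Then (-10)^{6} = (-10)^{4+2} ≡ 18 × 8 ≡ 6 mod 23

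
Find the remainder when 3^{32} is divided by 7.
By Fermat: 3^{6} ≡ 1 (mod 7). 32 = 5×6 + 2. So 3^{32} ≡ 3^{2} ≡ 2 (mod 7)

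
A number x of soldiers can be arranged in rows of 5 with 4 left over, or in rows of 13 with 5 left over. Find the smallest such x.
M = 5 × 13 = 65. M₁ = 13, y₁ ≡ 2 (mod 5). M₂ = 5, y₂ ≡ 8 (mod 13). x = 4×13×2 + 5×5×8 ≡ 44 (mod 65)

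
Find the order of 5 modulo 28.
Powers of 5 mod 28: 5^1≡5, 5^2≡25, 5^3≡13, 5^4≡9, 5^5≡17, 5^6≡1. ord_28(5) = 6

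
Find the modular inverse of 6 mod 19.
Since 19 is prime, by Fermat 6^(-1) ≡ 6^{17} ≡ 16 (mod 19). Verify: 6 × 16 = 96 ≡ 1 (mod 19)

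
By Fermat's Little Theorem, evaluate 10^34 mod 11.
By Fermat: 10^{10} ≡ 1 (mod 11). 34 = 3×10 + 4. So 10^{34} ≡ 10^{4} ≡ 1 (mod 11)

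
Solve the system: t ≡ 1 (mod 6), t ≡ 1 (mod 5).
M = 6 × 5 = 30. M₁ = 5, y₁ ≡ 5 (mod 6). M₂ = 6, y₂ ≡ 1 (mod 5). t = 1×5×5 + 1×6×1 ≡ 1 (mod 30)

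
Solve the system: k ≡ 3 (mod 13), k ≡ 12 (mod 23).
M = 13 × 23 = 299. M₁ = 23, y₁ ≡ 4 (mod 13). M₂ = 13, y₂ ≡ 16 (mod 23). k = 3×23×4 + 12×13×16 ≡ 81 (mod 299)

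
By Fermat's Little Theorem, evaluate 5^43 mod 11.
By Fermat: 5^{10} ≡ 1 mod 11. 43 = 4×10 + 3. So 5^{43} ≡ 5^{3} ≡ 4 mod 11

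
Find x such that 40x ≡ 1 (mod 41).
Since 41 is prime, by Fermat 40^(-1) ≡ 40^{39} ≡ 40 (mod 41). Verify: 40 × 40 = 1600 ≡ 1 (mod 41)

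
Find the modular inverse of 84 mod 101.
Since 101 is prime, by Fermat 84^(-1) ≡ 84^{99} ≡ 95 mod 101. Verify: 84 × 95 = 7980 ≡ 1 mod 101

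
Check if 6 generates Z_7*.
6^{2} ≡ 1 mod 7 and 2 < 6, so ord_7(6) = 2 ≠ 6 and 6 is not a primitive root.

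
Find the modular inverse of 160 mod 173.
Since 173 is prime, by Fermat 160^(-1) ≡ 160^{171} ≡ 133 mod 173. Verify: 160 × 133 = 21280 ≡ 1 mod 173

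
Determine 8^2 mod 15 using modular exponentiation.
8^{2} = 64 ≡ 4 mod 15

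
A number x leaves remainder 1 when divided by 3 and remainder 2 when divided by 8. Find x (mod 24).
M = 3 × 8 = 24. M₁ = 8, y₁ ≡ 2 (mod 3). M₂ = 3, y₂ ≡ 3 (mod 8). x = 1×8×2 + 2×3×3 ≡ 10 (mod 24)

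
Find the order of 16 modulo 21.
Powers of 16 mod 21: 16^1≡16, 16^2≡4, 16^3≡1. ord_21(16) = 3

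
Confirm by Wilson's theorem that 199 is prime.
(198)! mod 199 = 198. Since this equals -1 mod 199, Wilson confirms 199 is prime.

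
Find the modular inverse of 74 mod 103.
Since 103 is prime, by Fermat 74^(-1) ≡ 74^{101} ≡ 71 (mod 103). Verify: 74 × 71 = 5254 ≡ 1 (mod 103)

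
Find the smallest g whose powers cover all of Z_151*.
g = 6. For each prime q|150: 6^{75}≡150, 6^{50}≡32, 6^{30}≡59, none ≡ 1, so ord_151(6) = 150 and 6 is a primitive root.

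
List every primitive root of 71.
There are φ(70) = 24 primitive roots mod 71: {7, 11, 13, 21, 22, 28, 31, 33, 35, 42, 44, 47, 52, 53, 55, 56, 59, 61, 62, 63, 65, 67, 68, 69}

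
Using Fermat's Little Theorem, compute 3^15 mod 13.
By Fermat: 3^{12} ≡ 1 mod 13. So 3^{15} = 3^{12} · 3^{3} ≡ 3^{3} ≡ 1 mod 13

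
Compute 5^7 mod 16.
By repeated squaring mod 16: 5^{1}≡5, 5^{2}≡9, 5^{4}≡1. Then 5^{7} = 5^{4+2+1} ≡ 1 × 9 × 5 ≡ 13 mod 16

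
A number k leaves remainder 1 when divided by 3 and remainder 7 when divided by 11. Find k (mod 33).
M = 3 × 11 = 33. M₁ = 11, y₁ ≡ 2 (mod 3). M₂ = 3, y₂ ≡ 4 (mod 11). k = 1×11×2 + 7×3×4 ≡ 7 (mod 33)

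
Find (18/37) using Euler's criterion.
(18/37) = 18^{18} mod 37 = -1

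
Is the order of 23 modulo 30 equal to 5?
Powers of 23 mod 30: 23^1≡23, 23^2≡19, 23^3≡17, 23^4≡1. Already 23^4≡1, so the order is 4 < 5. No, the actual order is 4.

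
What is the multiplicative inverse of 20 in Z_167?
Since 167 is prime, by Fermat 20^(-1) ≡ 20^{165} ≡ 142 mod 167. Verify: 20 × 142 = 2840 ≡ 1 mod 167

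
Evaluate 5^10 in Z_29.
By repeated squaring (mod 29): 5^{1}≡5, 5^{2}≡25, 5^{4}≡16, 5^{8}≡24. Then 5^{10} = 5^{8+2} ≡ 24 × 25 ≡ 20 (mod 29)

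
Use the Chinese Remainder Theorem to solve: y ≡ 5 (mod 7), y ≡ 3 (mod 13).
M = 7 × 13 = 91. M₁ = 13, y₁ ≡ 6 (mod 7). M₂ = 7, y₂ ≡ 2 (mod 13). y = 5×13×6 + 3×7×2 ≡ 68 (mod 91)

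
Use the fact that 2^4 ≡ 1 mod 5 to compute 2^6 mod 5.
By Fermat: 2^{4} ≡ 1 mod 5. So 2^{6} = 2^{4} · 2^{2} ≡ 2^{2} ≡ 4 mod 5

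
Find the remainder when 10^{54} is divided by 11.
By Fermat: 10^{10} ≡ 1 (mod 11). 54 = 5×10 + 4. So 10^{54} ≡ 10^{4} ≡ 1 (mod 11)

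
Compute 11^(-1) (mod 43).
Since 43 is prime, by Fermat 11^(-1) ≡ 11^{41} ≡ 4 (mod 43). Verify: 11 × 4 = 44 ≡ 1 (mod 43)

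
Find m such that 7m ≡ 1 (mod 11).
Since 11 is prime, by Fermat 7^(-1) ≡ 7^{9} ≡ 8 (mod 11). Verify: 7 × 8 = 56 ≡ 1 (mod 11)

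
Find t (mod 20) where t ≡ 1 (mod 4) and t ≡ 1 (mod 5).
M = 4 × 5 = 20. M₁ = 5, y₁ ≡ 1 (mod 4). M₂ = 4, y₂ ≡ 4 (mod 5). t = 1×5×1 + 1×4×4 ≡ 1 (mod 20)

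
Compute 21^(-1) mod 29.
Since 29 is prime, by Fermat 21^(-1) ≡ 21^{27} ≡ 18 mod 29. Verify: 21 × 18 = 378 ≡ 1 mod 29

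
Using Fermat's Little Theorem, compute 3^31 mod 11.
By Fermat: 3^{10} ≡ 1 mod 11. 31 = 3×10 + 1. So 3^{31} ≡ 3^{1} ≡ 3 mod 11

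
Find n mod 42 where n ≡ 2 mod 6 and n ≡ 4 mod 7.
M = 6 × 7 = 42. M₁ = 7, y₁ ≡ 1 mod 6. M₂ = 6, y₂ ≡ 6 mod 7. n = 2×7×1 + 4×6×6 ≡ 32 mod 42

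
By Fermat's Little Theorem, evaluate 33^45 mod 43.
By Fermat: 33^{42} ≡ 1 mod 43. So 33^{45} = 33^{42} · 33^{3} ≡ 33^{3} ≡ 32 mod 43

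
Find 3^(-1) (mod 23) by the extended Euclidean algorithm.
Extended GCD: 3(8) + 23(-1) = 1. So 3^(-1) ≡ 8 (mod 23). Verify: 3 × 8 = 24 ≡ 1 (mod 23)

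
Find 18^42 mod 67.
By repeated squaring mod 67: 18^{1}≡18, 18^{2}≡56, 18^{4}≡54, 18^{8}≡35, 18^{16}≡19, 18^{32}≡26. Then 18^{42} = 18^{32+8+2} ≡ 26 × 35 × 56 ≡ 40 mod 67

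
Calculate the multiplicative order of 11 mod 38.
Powers of 11 mod 38: 11^1≡11, 11^2≡7, 11^3≡1. Order = 3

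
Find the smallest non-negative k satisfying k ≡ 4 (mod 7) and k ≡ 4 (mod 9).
M = 7 × 9 = 63. M₁ = 9, y₁ ≡ 4 (mod 7). M₂ = 7, y₂ ≡ 4 (mod 9). k = 4×9×4 + 4×7×4 ≡ 4 (mod 63)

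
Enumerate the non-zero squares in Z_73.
Quadratic residues modulo 73: {1, 2, 3, 4, 6, 8, 9, 12, 16, 18, 19, 23, 24, 25, 27, 32, 35, 36, 37, 38, 41, 46, 48, 49, 50, 54, 55, 57, 61, 64, 65, 67, 69, 70, 71, 72}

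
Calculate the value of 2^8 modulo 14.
By repeated squaring (mod 14): 2^{1}≡2, 2^{2}≡4, 2^{4}≡2, 2^{8}≡4. So 2^{8} ≡ 4 (mod 14)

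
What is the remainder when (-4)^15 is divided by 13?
Using Fermat: (-4)^{12} ≡ 1 (mod 13). 15 ≡ 3 (mod 12). So (-4)^{15} ≡ (-4)^{3} ≡ 1 (mod 13)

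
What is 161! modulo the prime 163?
(162)! = (161)! × (162) ≡ -1 mod 163. So (161)! ≡ -1 × (162)^(-1) ≡ (-1)×(-1) = 1 mod 163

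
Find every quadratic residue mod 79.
Squares in Z_79*: {1, 2, 4, 5, 8, 9, 10, 11, 13, 16, 18, 19, 20, 21, 22, 23, 25, 26, 31, 32, 36, 38, 40, 42, 44, 45, 46, 49, 50, 51, 52, 55, 62, 64, 65, 67, 72, 73, 76}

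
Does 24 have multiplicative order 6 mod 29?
Powers of 24 mod 29: 24^1≡24, 24^2≡25, 24^3≡20, 24^4≡16, 24^5≡7, 24^6≡23, 24^7≡1. 24^6≡23≢1, so ord ≠ 6. No, the actual order is 7.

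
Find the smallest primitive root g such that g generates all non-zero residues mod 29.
g = 2. Powers: [2, 4, 8, 16, 3, 6, ...] generates all 28 non-zero residues.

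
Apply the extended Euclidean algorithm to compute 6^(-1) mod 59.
Extended GCD: 6(10) + 59(-1) = 1. So 6^(-1) ≡ 10 mod 59. Verify: 6 × 10 = 60 ≡ 1 mod 59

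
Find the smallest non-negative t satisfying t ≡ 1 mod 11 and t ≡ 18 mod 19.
M = 11 × 19 = 209. M₁ = 19, y₁ ≡ 7 mod 11. M₂ = 11, y₂ ≡ 7 mod 19. t = 1×19×7 + 18×11×7 ≡ 56 mod 209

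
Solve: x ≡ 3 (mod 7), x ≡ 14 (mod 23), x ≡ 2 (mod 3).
M = 7 × 23 × 3 = 483. M₁ = 69, y₁ ≡ 6 (mod 7). M₂ = 21, y₂ ≡ 11 (mod 23). M₃ = 161, y₃ ≡ 2 (mod 3). x = 3×69×6 + 14×21×11 + 2×161×2 ≡ 290 (mod 483)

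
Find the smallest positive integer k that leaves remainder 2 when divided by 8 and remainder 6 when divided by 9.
M = 8 × 9 = 72. M₁ = 9, y₁ ≡ 1 mod 8. M₂ = 8, y₂ ≡ 8 mod 9. k = 2×9×1 + 6×8×8 ≡ 42 mod 72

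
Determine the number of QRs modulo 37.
Exactly half the non-zero residues mod a prime are QRs: (37-1)/2 = 18.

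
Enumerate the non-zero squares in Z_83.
Quadratic residues modulo 83: {1, 3, 4, 7, 9, 10, 11, 12, 16, 17, 21, 23, 25, 26, 27, 28, 29, 30, 31, 33, 36, 37, 38, 40, 41, 44, 48, 49, 51, 59, 61, 63, 64, 65, 68, 69, 70, 75, 77, 78, 81}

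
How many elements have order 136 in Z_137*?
Number of primitive roots mod 137 = φ(p-1) = φ(136) = 64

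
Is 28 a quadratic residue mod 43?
By Euler's criterion: 28^{21} ≡ 42 (mod 43). Since this equals -1 (≡ 42), 28 is not a QR.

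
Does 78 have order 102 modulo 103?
ord_103(78) divides 102. For each prime q|102: 78^{51}≡102, 78^{34}≡46, 78^{6}≡34, none ≡ 1. So 78 has order 102 and is a primitive root mod 103.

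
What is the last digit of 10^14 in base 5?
By repeated squaring mod 5: 10^{1}≡0, 10^{2}≡0, 10^{4}≡0, 10^{8}≡0. Then 10^{14} = 10^{8+4+2} ≡ 0 × 0 × 0 ≡ 0 mod 5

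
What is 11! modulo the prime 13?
(12)! = (11)! × (12) ≡ -1 mod 13. So (11)! ≡ -1 × (12)^(-1) ≡ (-1)×(-1) = 1 mod 13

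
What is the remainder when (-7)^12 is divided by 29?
By repeated squaring (mod 29): (-7)^{1}≡22, (-7)^{2}≡20, (-7)^{4}≡23, (-7)^{8}≡7. Then (-7)^{12} = (-7)^{8+4} ≡ 7 × 23 ≡ 16 (mod 29)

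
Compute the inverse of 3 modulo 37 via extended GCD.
Extended GCD: 3(-12) + 37(1) = 1. So 3^(-1) ≡ -12 ≡ 25 (mod 37). Verify: 3 × 25 = 75 ≡ 1 (mod 37)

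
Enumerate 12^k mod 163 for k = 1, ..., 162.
12^1, 12^2, ..., 12^{162} mod 163: [12, 144, 98, 35, 94, 150, 7, 84, 30, 34, 82, 6, 72, 49, 99, 47, 75, 85, 42, 15, 17, 41, 3, 36, 106, 131, 105, 119, 124, 21, 89, 90, 102, 83, 18, 53, 147, 134, 141, 62, 92, 126, 45, 51, 123, 9, 108, 155, 67, 152, 31, 46, 63, 104, 107, 143, 86, 54, 159, 115, 76, 97, 23, 113, 52, 135, 153, 43, 27, 161, 139, 38, 130, 93, 138, 26, 149, 158, 103, 95, 162, 151, 19, 65, 128, 69, 13, 156, 79, 133, 129, 81, 157, 91, 114, 64, 116, 88, 78, 121, 148, 146, 122, 160, 127, 57, 32, 58, 44, 39, 142, 74, 73, 61, 80, 145, 110, 16, 29, 22, 101, 71, 37, 118, 112, 40, 154, 55, 8, 96, 11, 132, 117, 100, 59, 56, 20, 77, 109, 4, 48, 87, 66, 140, 50, 111, 28, 10, 120, 136, 2, 24, 125, 33, 70, 25, 137, 14, 5, 60, 68, 1]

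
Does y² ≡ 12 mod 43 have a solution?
By Euler's criterion: 12^{21} ≡ 42 mod 43. Since this equals -1 (≡ 42), 12 is not a QR.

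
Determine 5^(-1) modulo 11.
Since 11 is prime, by Fermat 5^(-1) ≡ 5^{9} ≡ 9 (mod 11). Verify: 5 × 9 = 45 ≡ 1 (mod 11)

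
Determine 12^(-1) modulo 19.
Since 19 is prime, by Fermat 12^(-1) ≡ 12^{17} ≡ 8 mod 19. Verify: 12 × 8 = 96 ≡ 1 mod 19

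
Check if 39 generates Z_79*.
ord_79(39) divides 78. For each prime q|78: 39^{39}≡78, 39^{26}≡55, 39^{6}≡21, none ≡ 1. So 39 has order 78 and is a primitive root mod 79.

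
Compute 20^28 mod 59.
By repeated squaring (mod 59): 20^{1}≡20, 20^{2}≡46, 20^{4}≡51, 20^{8}≡5, 20^{16}≡25. Then 20^{28} = 20^{16+8+4} ≡ 25 × 5 × 51 ≡ 3 (mod 59)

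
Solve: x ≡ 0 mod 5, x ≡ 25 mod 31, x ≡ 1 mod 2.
M = 5 × 31 × 2 = 310. M₁ = 62, y₁ ≡ 3 mod 5. M₂ = 10, y₂ ≡ 28 mod 31. M₃ = 155, y₃ ≡ 1 mod 2. x = 0×62×3 + 25×10×28 + 1×155×1 ≡ 25 mod 310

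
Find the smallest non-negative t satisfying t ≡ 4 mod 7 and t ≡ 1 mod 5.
M = 7 × 5 = 35. M₁ = 5, y₁ ≡ 3 mod 7. M₂ = 7, y₂ ≡ 3 mod 5. t = 4×5×3 + 1×7×3 ≡ 11 mod 35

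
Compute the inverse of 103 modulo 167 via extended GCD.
Extended GCD: 103(60) + 167(-37) = 1. So 103^(-1) ≡ 60 (mod 167). Verify: 103 × 60 = 6180 ≡ 1 (mod 167)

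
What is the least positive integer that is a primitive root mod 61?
g = 2. For each prime q|60: 2^{30}≡60, 2^{20}≡47, 2^{12}≡9, none ≡ 1, so ord_61(2) = 60 and 2 is a primitive root.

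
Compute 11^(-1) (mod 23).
Since 23 is prime, by Fermat 11^(-1) ≡ 11^{21} ≡ 21 (mod 23). Verify: 11 × 21 = 231 ≡ 1 (mod 23)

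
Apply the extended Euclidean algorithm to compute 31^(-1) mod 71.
Extended GCD: 31(-16) + 71(7) = 1. So 31^(-1) ≡ -16 ≡ 55 mod 71. Verify: 31 × 55 = 1705 ≡ 1 mod 71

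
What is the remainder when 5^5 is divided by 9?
By repeated squaring mod 9: 5^{1}≡5, 5^{2}≡7, 5^{4}≡4. Then 5^{5} = 5^{4+1} ≡ 4 × 5 ≡ 2 mod 9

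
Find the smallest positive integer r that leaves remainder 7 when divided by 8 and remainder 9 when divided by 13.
M = 8 × 13 = 104. M₁ = 13, y₁ ≡ 5 mod 8. M₂ = 8, y₂ ≡ 5 mod 13. r = 7×13×5 + 9×8×5 ≡ 87 mod 104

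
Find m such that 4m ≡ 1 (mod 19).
Since 19 is prime, by Fermat 4^(-1) ≡ 4^{17} ≡ 5 (mod 19). Verify: 4 × 5 = 20 ≡ 1 (mod 19)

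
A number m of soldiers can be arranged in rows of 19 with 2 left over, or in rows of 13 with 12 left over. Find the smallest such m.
M = 19 × 13 = 247. M₁ = 13, y₁ ≡ 3 mod 19. M₂ = 19, y₂ ≡ 11 mod 13. m = 2×13×3 + 12×19×11 ≡ 116 mod 247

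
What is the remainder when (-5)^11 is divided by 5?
By repeated squaring mod 5: (-5)^{1}≡0, (-5)^{2}≡0, (-5)^{4}≡0, (-5)^{8}≡0. Then (-5)^{11} = (-5)^{8+2+1} ≡ 0 × 0 × 0 ≡ 0 mod 5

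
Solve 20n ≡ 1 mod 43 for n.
Since 43 is prime, by Fermat 20^(-1) ≡ 20^{41} ≡ 28 mod 43. Verify: 20 × 28 = 560 ≡ 1 mod 43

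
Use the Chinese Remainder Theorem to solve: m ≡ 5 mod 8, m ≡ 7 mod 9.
M = 8 × 9 = 72. M₁ = 9, y₁ ≡ 1 mod 8. M₂ = 8, y₂ ≡ 8 mod 9. m = 5×9×1 + 7×8×8 ≡ 61 mod 72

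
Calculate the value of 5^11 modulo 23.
By repeated squaring (mod 23): 5^{1}≡5, 5^{2}≡2, 5^{4}≡4, 5^{8}≡16. Then 5^{11} = 5^{8+2+1} ≡ 16 × 2 × 5 ≡ 22 (mod 23)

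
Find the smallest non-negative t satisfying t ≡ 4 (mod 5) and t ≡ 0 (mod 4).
M = 5 × 4 = 20. M₁ = 4, y₁ ≡ 4 (mod 5). M₂ = 5, y₂ ≡ 1 (mod 4). t = 4×4×4 + 0×5×1 ≡ 4 (mod 20)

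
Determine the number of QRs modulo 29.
The squaring map on Z_29* is 2-to-1, so there are (28)/2 = 14 QRs.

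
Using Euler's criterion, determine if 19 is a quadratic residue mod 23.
By Euler's criterion: 19^{11} ≡ 22 mod 23. Since this equals -1 (≡ 22), 19 is not a QR.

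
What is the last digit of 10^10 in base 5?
By repeated squaring (mod 5): 10^{1}≡0, 10^{2}≡0, 10^{4}≡0, 10^{8}≡0. Then 10^{10} = 10^{8+2} ≡ 0 × 0 ≡ 0 (mod 5)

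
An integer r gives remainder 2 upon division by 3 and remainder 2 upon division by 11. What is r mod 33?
M = 3 × 11 = 33. M₁ = 11, y₁ ≡ 2 mod 3. M₂ = 3, y₂ ≡ 4 mod 11. r = 2×11×2 + 2×3×4 ≡ 2 mod 33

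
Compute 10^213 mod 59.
Using Fermat: 10^{58} ≡ 1 (mod 59). 213 ≡ 39 (mod 58). So 10^{213} ≡ 10^{39} ≡ 34 (mod 59)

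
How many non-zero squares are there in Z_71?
The squaring map on Z_71* is 2-to-1, so there are (70)/2 = 35 QRs.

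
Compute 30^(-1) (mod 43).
Since 43 is prime, by Fermat 30^(-1) ≡ 30^{41} ≡ 33 (mod 43). Verify: 30 × 33 = 990 ≡ 1 (mod 43)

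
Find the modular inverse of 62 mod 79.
Since 79 is prime, by Fermat 62^(-1) ≡ 62^{77} ≡ 65 mod 79. Verify: 62 × 65 = 4030 ≡ 1 mod 79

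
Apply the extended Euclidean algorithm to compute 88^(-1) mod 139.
Extended GCD: 88(-30) + 139(19) = 1. So 88^(-1) ≡ -30 ≡ 109 (mod 139). Verify: 88 × 109 = 9592 ≡ 1 (mod 139)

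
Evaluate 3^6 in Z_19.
By repeated squaring (mod 19): 3^{1}≡3, 3^{2}≡9, 3^{4}≡5. Then 3^{6} = 3^{4+2} ≡ 5 × 9 ≡ 7 (mod 19)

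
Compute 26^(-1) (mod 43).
Since 43 is prime, by Fermat 26^(-1) ≡ 26^{41} ≡ 5 (mod 43). Verify: 26 × 5 = 130 ≡ 1 (mod 43)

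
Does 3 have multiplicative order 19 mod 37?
Powers of 3 mod 37: 3^1≡3, 3^2≡9, 3^3≡27, 3^4≡7, 3^5≡21, 3^6≡26, 3^7≡4, 3^8≡12, 3^9≡36, 3^10≡34, 3^11≡28, 3^12≡10, 3^13≡30, 3^14≡16, 3^15≡11, 3^16≡33, 3^17≡25, 3^18≡1. Already 3^18≡1, so the order is 18 < 19. No, the actual order is 18.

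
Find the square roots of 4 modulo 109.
The square roots of 4 mod 109 are 107 and 2. Verify: 107² = 11449 ≡ 4 mod 109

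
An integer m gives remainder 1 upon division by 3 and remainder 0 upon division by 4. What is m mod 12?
M = 3 × 4 = 12. M₁ = 4, y₁ ≡ 1 mod 3. M₂ = 3, y₂ ≡ 3 mod 4. m = 1×4×1 + 0×3×3 ≡ 4 mod 12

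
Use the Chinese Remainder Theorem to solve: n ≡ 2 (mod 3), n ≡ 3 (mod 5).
M = 3 × 5 = 15. M₁ = 5, y₁ ≡ 2 (mod 3). M₂ = 3, y₂ ≡ 2 (mod 5). n = 2×5×2 + 3×3×2 ≡ 8 (mod 15)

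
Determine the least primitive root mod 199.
g = 3. Powers: [3, 9, 27, 81, 44, 132, ...] generates all 198 non-zero residues.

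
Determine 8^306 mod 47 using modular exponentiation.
Using Fermat: 8^{46} ≡ 1 (mod 47). 306 ≡ 30 (mod 46). So 8^{306} ≡ 8^{30} ≡ 12 (mod 47)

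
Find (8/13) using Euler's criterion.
(8/13) = 8^{6} mod 13 = -1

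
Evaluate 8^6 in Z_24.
By repeated squaring mod 24: 8^{1}≡8, 8^{2}≡16, 8^{4}≡16. Then 8^{6} = 8^{4+2} ≡ 16 × 16 ≡ 16 mod 24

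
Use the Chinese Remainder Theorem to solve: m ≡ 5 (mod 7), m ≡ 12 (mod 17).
M = 7 × 17 = 119. M₁ = 17, y₁ ≡ 5 (mod 7). M₂ = 7, y₂ ≡ 5 (mod 17). m = 5×17×5 + 12×7×5 ≡ 12 (mod 119)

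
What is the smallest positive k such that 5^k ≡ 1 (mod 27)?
Powers of 5 mod 27: 5^1≡5, 5^2≡25, 5^3≡17, 5^4≡4, 5^5≡20, 5^6≡19, 5^7≡14, 5^8≡16, 5^9≡26, 5^10≡22, 5^11≡2, 5^12≡10, 5^13≡23, 5^14≡7, 5^15≡8, 5^16≡13, 5^17≡11, 5^18≡1. ord_27(5) = 18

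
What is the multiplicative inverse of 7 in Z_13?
Since 13 is prime, by Fermat 7^(-1) ≡ 7^{11} ≡ 2 (mod 13). Verify: 7 × 2 = 14 ≡ 1 (mod 13)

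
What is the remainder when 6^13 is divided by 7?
Using Fermat: 6^{6} ≡ 1 mod 7. 13 ≡ 1 mod 6. So 6^{13} ≡ 6^{1} ≡ 6 mod 7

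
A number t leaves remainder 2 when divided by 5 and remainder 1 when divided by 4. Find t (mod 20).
M = 5 × 4 = 20. M₁ = 4, y₁ ≡ 4 (mod 5). M₂ = 5, y₂ ≡ 1 (mod 4). t = 2×4×4 + 1×5×1 ≡ 17 (mod 20)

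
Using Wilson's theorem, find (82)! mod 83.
By Wilson's theorem, (82)! ≡ -1 ≡ 82 mod 83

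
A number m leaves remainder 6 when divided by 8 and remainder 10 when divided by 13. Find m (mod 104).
M = 8 × 13 = 104. M₁ = 13, y₁ ≡ 5 (mod 8). M₂ = 8, y₂ ≡ 5 (mod 13). m = 6×13×5 + 10×8×5 ≡ 62 (mod 104)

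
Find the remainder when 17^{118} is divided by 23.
By Fermat: 17^{22} ≡ 1 mod 23. 118 = 5×22 + 8. So 17^{118} ≡ 17^{8} ≡ 18 mod 23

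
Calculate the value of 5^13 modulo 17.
By repeated squaring (mod 17): 5^{1}≡5, 5^{2}≡8, 5^{4}≡13, 5^{8}≡16. Then 5^{13} = 5^{8+4+1} ≡ 16 × 13 × 5 ≡ 3 (mod 17)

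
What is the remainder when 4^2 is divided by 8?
4^{2} = 16 ≡ 0 mod 8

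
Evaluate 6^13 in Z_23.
By repeated squaring mod 23: 6^{1}≡6, 6^{2}≡13, 6^{4}≡8, 6^{8}≡18. Then 6^{13} = 6^{8+4+1} ≡ 18 × 8 × 6 ≡ 13 mod 23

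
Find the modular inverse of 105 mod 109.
Since 109 is prime, by Fermat 105^(-1) ≡ 105^{107} ≡ 27 mod 109. Verify: 105 × 27 = 2835 ≡ 1 mod 109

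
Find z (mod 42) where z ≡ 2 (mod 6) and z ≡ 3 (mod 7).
M = 6 × 7 = 42. M₁ = 7, y₁ ≡ 1 (mod 6). M₂ = 6, y₂ ≡ 6 (mod 7). z = 2×7×1 + 3×6×6 ≡ 38 (mod 42)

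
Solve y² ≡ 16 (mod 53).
The square roots of 16 mod 53 are 49 and 4. Verify: 49² = 2401 ≡ 16 (mod 53)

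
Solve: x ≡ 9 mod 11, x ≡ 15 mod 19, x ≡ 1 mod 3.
M = 11 × 19 × 3 = 627. M₁ = 57, y₁ ≡ 6 mod 11. M₂ = 33, y₂ ≡ 15 mod 19. M₃ = 209, y₃ ≡ 2 mod 3. x = 9×57×6 + 15×33×15 + 1×209×2 ≡ 262 mod 627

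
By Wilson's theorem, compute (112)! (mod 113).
By Wilson's theorem, (112)! ≡ -1 ≡ 112 (mod 113)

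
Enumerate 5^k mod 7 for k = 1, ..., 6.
5^1, 5^2, ..., 5^{6} mod 7: [5, 4, 6, 2, 3, 1]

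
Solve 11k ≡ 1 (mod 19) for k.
Since 19 is prime, by Fermat 11^(-1) ≡ 11^{17} ≡ 7 (mod 19). Verify: 11 × 7 = 77 ≡ 1 (mod 19)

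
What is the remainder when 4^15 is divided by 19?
By repeated squaring (mod 19): 4^{1}≡4, 4^{2}≡16, 4^{4}≡9, 4^{8}≡5. Then 4^{15} = 4^{8+4+2+1} ≡ 5 × 9 × 16 × 4 ≡ 11 (mod 19)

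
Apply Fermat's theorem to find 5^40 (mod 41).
By Fermat's Little Theorem, 5^{40} ≡ 1 (mod 41) since 41 is prime and gcd(5, 41) = 1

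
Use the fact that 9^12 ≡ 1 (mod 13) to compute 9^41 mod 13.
By Fermat: 9^{12} ≡ 1 (mod 13). 41 = 3×12 + 5. So 9^{41} ≡ 9^{5} ≡ 3 (mod 13)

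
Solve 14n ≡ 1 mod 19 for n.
Since 19 is prime, by Fermat 14^(-1) ≡ 14^{17} ≡ 15 mod 19. Verify: 14 × 15 = 210 ≡ 1 mod 19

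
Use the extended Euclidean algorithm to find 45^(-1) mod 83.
Extended GCD: 45(24) + 83(-13) = 1. So 45^(-1) ≡ 24 (mod 83). Verify: 45 × 24 = 1080 ≡ 1 (mod 83)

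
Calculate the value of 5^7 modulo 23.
By repeated squaring (mod 23): 5^{1}≡5, 5^{2}≡2, 5^{4}≡4. Then 5^{7} = 5^{4+2+1} ≡ 4 × 2 × 5 ≡ 17 (mod 23)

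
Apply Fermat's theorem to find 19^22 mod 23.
By Fermat's Little Theorem, 19^{22} ≡ 1 mod 23 since 23 is prime and gcd(19, 23) = 1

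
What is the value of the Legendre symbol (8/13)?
(8/13) = 8^{6} mod 13 = -1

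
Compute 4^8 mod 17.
By repeated squaring (mod 17): 4^{1}≡4, 4^{2}≡16, 4^{4}≡1, 4^{8}≡1. So 4^{8} ≡ 1 (mod 17)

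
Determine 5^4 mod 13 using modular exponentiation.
5^{4} = 625 ≡ 1 (mod 13)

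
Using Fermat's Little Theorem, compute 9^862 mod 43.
By Fermat: 9^{42} ≡ 1 (mod 43). 862 ≡ 22 (mod 42). So 9^{862} ≡ 9^{22} ≡ 9 (mod 43)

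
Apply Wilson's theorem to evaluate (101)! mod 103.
(102)! = (101)! × (102) ≡ -1 (mod 103). So (101)! ≡ -1 × (102)^(-1) ≡ (-1)×(-1) = 1 (mod 103)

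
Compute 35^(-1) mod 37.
Since 37 is prime, by Fermat 35^(-1) ≡ 35^{35} ≡ 18 mod 37. Verify: 35 × 18 = 630 ≡ 1 mod 37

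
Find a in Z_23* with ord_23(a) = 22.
5 has order 22 mod 23 since 5^{22} ≡ 1 (mod 23) and no smaller power works.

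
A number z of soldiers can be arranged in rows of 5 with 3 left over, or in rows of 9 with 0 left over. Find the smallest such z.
M = 5 × 9 = 45. M₁ = 9, y₁ ≡ 4 (mod 5). M₂ = 5, y₂ ≡ 2 (mod 9). z = 3×9×4 + 0×5×2 ≡ 18 (mod 45)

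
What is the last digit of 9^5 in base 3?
By repeated squaring mod 3: 9^{1}≡0, 9^{2}≡0, 9^{4}≡0. Then 9^{5} = 9^{4+1} ≡ 0 × 0 ≡ 0 mod 3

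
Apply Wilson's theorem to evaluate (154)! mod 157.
(156)! = (154)! × (155) × (156) ≡ -1 mod 157. So (154)! ≡ -1 × [(156)(155)]^(-1) ≡ 78 mod 157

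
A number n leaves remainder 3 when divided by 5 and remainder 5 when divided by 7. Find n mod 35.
M = 5 × 7 = 35. M₁ = 7, y₁ ≡ 3 mod 5. M₂ = 5, y₂ ≡ 3 mod 7. n = 3×7×3 + 5×5×3 ≡ 33 mod 35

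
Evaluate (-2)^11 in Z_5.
Using Fermat: (-2)^{4} ≡ 1 (mod 5). 11 ≡ 3 (mod 4). So (-2)^{11} ≡ (-2)^{3} ≡ 2 (mod 5)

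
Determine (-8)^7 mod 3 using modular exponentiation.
Using Fermat: (-8)^{2} ≡ 1 mod 3. 7 ≡ 1 mod 2. So (-8)^{7} ≡ (-8)^{1} ≡ 1 mod 3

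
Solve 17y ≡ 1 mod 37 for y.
Since 37 is prime, by Fermat 17^(-1) ≡ 17^{35} ≡ 24 mod 37. Verify: 17 × 24 = 408 ≡ 1 mod 37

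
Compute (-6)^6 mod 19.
By repeated squaring (mod 19): (-6)^{1}≡13, (-6)^{2}≡17, (-6)^{4}≡4. Then (-6)^{6} = (-6)^{4+2} ≡ 4 × 17 ≡ 11 (mod 19)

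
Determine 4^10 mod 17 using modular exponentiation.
By repeated squaring (mod 17): 4^{1}≡4, 4^{2}≡16, 4^{4}≡1, 4^{8}≡1. Then 4^{10} = 4^{8+2} ≡ 1 × 16 ≡ 16 (mod 17)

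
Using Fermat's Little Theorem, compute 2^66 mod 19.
By Fermat: 2^{18} ≡ 1 mod 19. 66 = 3×18 + 12. So 2^{66} ≡ 2^{12} ≡ 11 mod 19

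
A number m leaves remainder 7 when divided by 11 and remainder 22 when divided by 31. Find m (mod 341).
M = 11 × 31 = 341. M₁ = 31, y₁ ≡ 5 (mod 11). M₂ = 11, y₂ ≡ 17 (mod 31). m = 7×31×5 + 22×11×17 ≡ 84 (mod 341)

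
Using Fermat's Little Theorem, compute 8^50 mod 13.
By Fermat: 8^{12} ≡ 1 mod 13. 50 = 4×12 + 2. So 8^{50} ≡ 8^{2} ≡ 12 mod 13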